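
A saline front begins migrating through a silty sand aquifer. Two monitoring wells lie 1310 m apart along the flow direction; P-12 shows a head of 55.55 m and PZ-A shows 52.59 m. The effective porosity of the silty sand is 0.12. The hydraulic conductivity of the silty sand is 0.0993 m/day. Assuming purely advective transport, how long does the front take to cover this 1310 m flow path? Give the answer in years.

Hydraulic gradient i = (55.55 − 52.59) / 1310 = 2.96 / 1310 = 0.002260.
Darcy flux q = K · i = 0.09930 × 0.002260 = 0.0002244 m/day.
Seepage velocity v = q / n_e = 0.0002244 / 0.12 = 0.001870 m/day.
Travel time t = L / v = 1310 / 0.001870 = 7.006e+05 days = 1918 years.

1920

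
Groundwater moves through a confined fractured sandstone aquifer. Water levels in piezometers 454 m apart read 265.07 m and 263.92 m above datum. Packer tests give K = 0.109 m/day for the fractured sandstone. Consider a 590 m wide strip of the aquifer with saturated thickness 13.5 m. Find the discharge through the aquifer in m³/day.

2.20

Cross-sectional area A = 590 × 13.5 = 7965 m².
Hydraulic gradient i = (265.07 − 263.92) / 454 = 1.15 / 454 = 0.002533.
Darcy's law: Q = K · A · i = 0.1090 × 7965 × 0.002533 = 2.199 m³/day.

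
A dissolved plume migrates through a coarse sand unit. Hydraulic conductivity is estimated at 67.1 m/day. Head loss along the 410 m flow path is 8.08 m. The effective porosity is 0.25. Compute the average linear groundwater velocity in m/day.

5.29

Hydraulic gradient i = Δh / L = 8.08 / 410 = 0.01971.
Darcy flux q = K · i = 67.10 × 0.01971 = 1.322 m/day.
Seepage velocity v = q / n_e = 1.322 / 0.25 = 5.289 m/day.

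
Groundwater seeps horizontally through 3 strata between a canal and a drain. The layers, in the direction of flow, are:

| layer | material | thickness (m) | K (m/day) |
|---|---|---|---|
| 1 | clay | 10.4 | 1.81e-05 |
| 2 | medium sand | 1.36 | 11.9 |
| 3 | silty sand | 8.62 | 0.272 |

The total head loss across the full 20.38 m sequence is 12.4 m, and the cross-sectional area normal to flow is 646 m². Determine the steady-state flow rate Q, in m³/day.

0.0139

Flow is perpendicular to layering, so the layers act in series and the equivalent K is the thickness-weighted harmonic mean.
Total thickness L = 10.4 + 1.36 + 8.62 = 20.38 m.
Σ(b_i/K_i) = 10.4/1.81e-05 + 1.36/11.9 + 8.62/0.272 = 5.746e+05 d.
K_eq = L / Σ(b_i/K_i) = 20.38 / 5.746e+05 = 3.547e-05 m/day.
Q = K_eq · A · (Δh/L) = 3.547e-05 × 646 × (12.4/20.38) = 0.01394 m³/day.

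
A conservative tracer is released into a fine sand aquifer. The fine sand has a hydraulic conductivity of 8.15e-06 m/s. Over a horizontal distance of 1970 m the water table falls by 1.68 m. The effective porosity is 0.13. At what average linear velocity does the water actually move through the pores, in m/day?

Convert K: 8.15e-06 m/s × 86400 = 0.7042 m/day.
Hydraulic gradient i = Δh / L = 1.68 / 1970 = 0.0008528.
Darcy flux q = K · i = 0.7042 × 0.0008528 = 0.0006005 m/day.
Seepage velocity v = q / n_e = 0.0006005 / 0.13 = 0.004619 m/day.

0.00462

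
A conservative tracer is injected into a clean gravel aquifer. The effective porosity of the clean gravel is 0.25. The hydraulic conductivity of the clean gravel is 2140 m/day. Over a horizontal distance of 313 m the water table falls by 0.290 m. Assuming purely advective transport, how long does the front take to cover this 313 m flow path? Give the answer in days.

39.5

Hydraulic gradient i = Δh / L = 0.290 / 313 = 0.0009265.
Darcy flux q = K · i = 2140 × 0.0009265 = 1.983 m/day.
Seepage velocity v = q / n_e = 1.983 / 0.25 = 7.931 m/day.
Travel time t = L / v = 313 / 7.931 = 39.47 days.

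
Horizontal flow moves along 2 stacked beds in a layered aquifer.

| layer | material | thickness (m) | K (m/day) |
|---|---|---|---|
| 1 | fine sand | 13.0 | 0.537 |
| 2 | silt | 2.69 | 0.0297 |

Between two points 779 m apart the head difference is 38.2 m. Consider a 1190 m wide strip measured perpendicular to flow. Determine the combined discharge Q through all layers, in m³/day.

Flow is parallel to layering, so each bed carries its own Darcy discharge and the transmissivities add.
Σ(K_i·b_i) = 0.537×13.0 + 0.0297×2.69 = 7.061 m²/day.
Hydraulic gradient i = Δh / L = 38.2 / 779 = 0.04904.
Q = Σ(K_i·b_i) · W · i = 7.061 × 1190 × 0.04904 = 412.0 m³/day.

412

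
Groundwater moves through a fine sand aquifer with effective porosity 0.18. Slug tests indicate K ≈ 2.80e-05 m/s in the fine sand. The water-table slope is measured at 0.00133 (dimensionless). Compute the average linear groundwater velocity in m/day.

0.0179

Convert K: 2.80e-05 m/s × 86400 = 2.419 m/day.
Hydraulic gradient i = 0.00133.
Darcy flux q = K · i = 2.419 × 0.001330 = 0.003218 m/day.
Seepage velocity v = q / n_e = 0.003218 / 0.18 = 0.01788 m/day.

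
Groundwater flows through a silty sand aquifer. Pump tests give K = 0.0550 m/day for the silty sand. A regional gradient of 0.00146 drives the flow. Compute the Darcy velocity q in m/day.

Hydraulic gradient i = 0.00146.
Specific discharge q = K · i = 0.05500 × 0.001460 = 8.030e-05 m/day.

8.03e-05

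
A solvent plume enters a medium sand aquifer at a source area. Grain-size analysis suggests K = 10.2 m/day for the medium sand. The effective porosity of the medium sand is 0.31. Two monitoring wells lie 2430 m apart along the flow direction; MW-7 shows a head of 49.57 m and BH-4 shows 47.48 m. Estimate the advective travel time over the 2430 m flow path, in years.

Hydraulic gradient i = (49.57 − 47.48) / 2430 = 2.09 / 2430 = 0.0008601.
Darcy flux q = K · i = 10.20 × 0.0008601 = 0.008773 m/day.
Seepage velocity v = q / n_e = 0.008773 / 0.31 = 0.02830 m/day.
Travel time t = L / v = 2430 / 0.02830 = 85867 days = 235.1 years.

235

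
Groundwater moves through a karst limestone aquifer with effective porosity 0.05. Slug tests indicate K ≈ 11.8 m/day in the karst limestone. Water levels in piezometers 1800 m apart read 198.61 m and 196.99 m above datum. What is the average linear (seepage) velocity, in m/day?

Hydraulic gradient i = (198.61 − 196.99) / 1800 = 1.62 / 1800 = 0.0009000.
Darcy flux q = K · i = 11.80 × 0.0009000 = 0.01062 m/day.
Seepage velocity v = q / n_e = 0.01062 / 0.05 = 0.2124 m/day.

0.212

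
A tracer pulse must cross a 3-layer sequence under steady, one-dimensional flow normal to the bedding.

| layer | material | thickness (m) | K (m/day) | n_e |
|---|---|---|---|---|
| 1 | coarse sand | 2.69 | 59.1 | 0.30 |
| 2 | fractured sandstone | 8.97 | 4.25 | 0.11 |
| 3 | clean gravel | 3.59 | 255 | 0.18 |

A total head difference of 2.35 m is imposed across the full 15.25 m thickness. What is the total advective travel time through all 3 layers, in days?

2.25

With flow normal to the layers, continuity requires the same specific discharge q through every layer.
Σ(b_i/K_i) = 2.69/59.1 + 8.97/4.25 + 3.59/255 = 2.170 d.
q = Δh / Σ(b_i/K_i) = 2.35 / 2.170 = 1.083 m/day.
In each layer the seepage velocity is v_i = q/n_i, so the layer transit time is t_i = b_i·n_i / q:
  layer 1 (coarse sand): t_1 = 2.69 × 0.30 / 1.083 = 0.7452 d
  layer 2 (fractured sandstone): t_2 = 8.97 × 0.11 / 1.083 = 0.9112 d
  layer 3 (clean gravel): t_3 = 3.59 × 0.18 / 1.083 = 0.5968 d
Total t = Σ t_i = 2.253 days.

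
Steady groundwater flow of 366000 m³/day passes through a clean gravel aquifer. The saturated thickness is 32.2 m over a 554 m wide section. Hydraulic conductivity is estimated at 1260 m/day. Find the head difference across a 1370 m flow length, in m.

Cross-sectional area A = 554 × 32.2 = 17839 m².
From Q = K·A·i, i = Q / (K·A) = 366000 / (1260 × 17839) = 0.01628.
Head loss Δh = i · L = 0.01628 × 1370 = 22.31 m.

22.3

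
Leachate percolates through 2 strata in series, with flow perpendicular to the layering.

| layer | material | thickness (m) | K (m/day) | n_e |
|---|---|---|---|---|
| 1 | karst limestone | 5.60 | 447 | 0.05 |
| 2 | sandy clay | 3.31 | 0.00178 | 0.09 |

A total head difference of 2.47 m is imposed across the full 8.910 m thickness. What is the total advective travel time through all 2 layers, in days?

With flow normal to the layers, continuity requires the same specific discharge q through every layer.
Σ(b_i/K_i) = 5.60/447 + 3.31/0.00178 = 1860 d.
q = Δh / Σ(b_i/K_i) = 2.47 / 1860 = 0.001328 m/day.
In each layer the seepage velocity is v_i = q/n_i, so the layer transit time is t_i = b_i·n_i / q:
  layer 1 (karst limestone): t_1 = 5.60 × 0.05 / 0.001328 = 210.8 d
  layer 2 (sandy clay): t_2 = 3.31 × 0.09 / 0.001328 = 224.3 d
Total t = Σ t_i = 435.1 days.

435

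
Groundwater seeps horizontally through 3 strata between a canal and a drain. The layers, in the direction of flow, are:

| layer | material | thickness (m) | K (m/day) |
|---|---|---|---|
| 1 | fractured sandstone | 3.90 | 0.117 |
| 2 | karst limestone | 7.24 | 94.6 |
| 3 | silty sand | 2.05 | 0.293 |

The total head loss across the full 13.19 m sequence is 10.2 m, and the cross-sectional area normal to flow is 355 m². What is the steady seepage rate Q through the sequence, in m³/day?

89.6

Flow is perpendicular to layering, so the layers act in series and the equivalent K is the thickness-weighted harmonic mean.
Total thickness L = 3.90 + 7.24 + 2.05 = 13.19 m.
Σ(b_i/K_i) = 3.90/0.117 + 7.24/94.6 + 2.05/0.293 = 40.41 d.
K_eq = L / Σ(b_i/K_i) = 13.19 / 40.41 = 0.3264 m/day.
Q = K_eq · A · (Δh/L) = 0.3264 × 355 × (10.2/13.19) = 89.61 m³/day.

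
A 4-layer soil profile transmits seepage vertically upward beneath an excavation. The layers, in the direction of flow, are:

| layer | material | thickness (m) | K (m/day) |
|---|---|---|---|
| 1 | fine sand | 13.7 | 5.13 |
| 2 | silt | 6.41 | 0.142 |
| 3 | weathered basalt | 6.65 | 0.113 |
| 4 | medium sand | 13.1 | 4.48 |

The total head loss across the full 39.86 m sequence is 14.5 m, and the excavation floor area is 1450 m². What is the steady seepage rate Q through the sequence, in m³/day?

192

Flow is perpendicular to layering, so the layers act in series and the equivalent K is the thickness-weighted harmonic mean.
Total thickness L = 13.7 + 6.41 + 6.65 + 13.1 = 39.86 m.
Σ(b_i/K_i) = 13.7/5.13 + 6.41/0.142 + 6.65/0.113 + 13.1/4.48 = 109.6 d.
K_eq = L / Σ(b_i/K_i) = 39.86 / 109.6 = 0.3637 m/day.
Q = K_eq · A · (Δh/L) = 0.3637 × 1450 × (14.5/39.86) = 191.9 m³/day.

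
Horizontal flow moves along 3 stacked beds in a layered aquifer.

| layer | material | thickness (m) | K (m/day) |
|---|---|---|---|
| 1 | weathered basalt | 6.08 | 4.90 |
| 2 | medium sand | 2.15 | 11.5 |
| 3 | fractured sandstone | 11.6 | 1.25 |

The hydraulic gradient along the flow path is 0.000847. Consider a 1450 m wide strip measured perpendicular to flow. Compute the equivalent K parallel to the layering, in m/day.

3.48

Flow is parallel to layering, so each bed carries its own Darcy discharge and the transmissivities add.
Σ(K_i·b_i) = 4.90×6.08 + 11.5×2.15 + 1.25×11.6 = 69.02 m²/day.
Total thickness b = 19.83 m, so K_eq = Σ(K_i·b_i)/b = 3.480 m/day.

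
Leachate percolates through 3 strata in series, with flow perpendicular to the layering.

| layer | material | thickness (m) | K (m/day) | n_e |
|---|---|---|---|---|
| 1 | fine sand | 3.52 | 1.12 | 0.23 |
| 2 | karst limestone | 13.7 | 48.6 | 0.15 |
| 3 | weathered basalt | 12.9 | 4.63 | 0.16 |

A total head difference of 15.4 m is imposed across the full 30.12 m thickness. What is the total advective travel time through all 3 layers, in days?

1.99

With flow normal to the layers, continuity requires the same specific discharge q through every layer.
Σ(b_i/K_i) = 3.52/1.12 + 13.7/48.6 + 12.9/4.63 = 6.211 d.
q = Δh / Σ(b_i/K_i) = 15.4 / 6.211 = 2.480 m/day.
In each layer the seepage velocity is v_i = q/n_i, so the layer transit time is t_i = b_i·n_i / q:
  layer 1 (fine sand): t_1 = 3.52 × 0.23 / 2.480 = 0.3265 d
  layer 2 (karst limestone): t_2 = 13.7 × 0.15 / 2.480 = 0.8288 d
  layer 3 (weathered basalt): t_3 = 12.9 × 0.16 / 2.480 = 0.8324 d
Total t = Σ t_i = 1.988 days.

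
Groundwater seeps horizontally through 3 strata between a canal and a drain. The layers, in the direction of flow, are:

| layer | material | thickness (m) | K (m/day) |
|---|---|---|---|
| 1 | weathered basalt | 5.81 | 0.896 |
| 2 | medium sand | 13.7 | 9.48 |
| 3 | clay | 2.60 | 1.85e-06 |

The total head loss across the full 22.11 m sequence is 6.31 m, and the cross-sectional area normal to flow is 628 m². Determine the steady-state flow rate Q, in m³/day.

0.00282

Flow is perpendicular to layering, so the layers act in series and the equivalent K is the thickness-weighted harmonic mean.
Total thickness L = 5.81 + 13.7 + 2.60 = 22.11 m.
Σ(b_i/K_i) = 5.81/0.896 + 13.7/9.48 + 2.60/1.85e-06 = 1.405e+06 d.
K_eq = L / Σ(b_i/K_i) = 22.11 / 1.405e+06 = 1.573e-05 m/day.
Q = K_eq · A · (Δh/L) = 1.573e-05 × 628 × (6.31/22.11) = 0.002820 m³/day.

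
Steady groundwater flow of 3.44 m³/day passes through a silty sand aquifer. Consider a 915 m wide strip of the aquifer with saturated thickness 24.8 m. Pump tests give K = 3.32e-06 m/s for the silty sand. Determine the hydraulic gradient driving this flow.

0.000528

Convert K: 3.32e-06 m/s × 86400 = 0.2868 m/day.
Cross-sectional area A = 915 × 24.8 = 22692 m².
From Q = K·A·i, i = Q / (K·A) = 3.44 / (0.2868 × 22692) = 0.0005285.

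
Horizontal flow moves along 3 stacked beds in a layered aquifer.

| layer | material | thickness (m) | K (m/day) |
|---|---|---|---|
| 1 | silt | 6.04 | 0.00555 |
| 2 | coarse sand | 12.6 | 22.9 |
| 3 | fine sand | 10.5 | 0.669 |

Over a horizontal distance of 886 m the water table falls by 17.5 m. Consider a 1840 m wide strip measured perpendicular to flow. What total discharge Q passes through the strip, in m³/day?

Flow is parallel to layering, so each bed carries its own Darcy discharge and the transmissivities add.
Σ(K_i·b_i) = 0.00555×6.04 + 22.9×12.6 + 0.669×10.5 = 295.6 m²/day.
Hydraulic gradient i = Δh / L = 17.5 / 886 = 0.01975.
Q = Σ(K_i·b_i) · W · i = 295.6 × 1840 × 0.01975 = 10743 m³/day.

10700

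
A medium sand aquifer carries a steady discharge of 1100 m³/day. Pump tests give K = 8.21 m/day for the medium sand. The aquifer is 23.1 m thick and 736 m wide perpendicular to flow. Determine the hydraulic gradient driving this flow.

0.00788

Cross-sectional area A = 736 × 23.1 = 17002 m².
From Q = K·A·i, i = Q / (K·A) = 1100 / (8.210 × 17002) = 0.007881.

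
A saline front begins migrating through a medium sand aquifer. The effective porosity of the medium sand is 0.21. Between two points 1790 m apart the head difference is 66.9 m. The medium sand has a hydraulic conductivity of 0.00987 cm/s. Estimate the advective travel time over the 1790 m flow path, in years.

3.23

Convert K: 0.00987 cm/s × 864 = 8.528 m/day.
Hydraulic gradient i = Δh / L = 66.9 / 1790 = 0.03737.
Darcy flux q = K · i = 8.528 × 0.03737 = 0.3187 m/day.
Seepage velocity v = q / n_e = 0.3187 / 0.21 = 1.518 m/day.
Travel time t = L / v = 1790 / 1.518 = 1179 days = 3.229 years.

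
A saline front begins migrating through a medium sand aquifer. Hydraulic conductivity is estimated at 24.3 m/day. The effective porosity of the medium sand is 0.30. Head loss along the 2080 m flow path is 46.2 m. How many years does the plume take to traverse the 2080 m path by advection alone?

Hydraulic gradient i = Δh / L = 46.2 / 2080 = 0.02221.
Darcy flux q = K · i = 24.30 × 0.02221 = 0.5397 m/day.
Seepage velocity v = q / n_e = 0.5397 / 0.30 = 1.799 m/day.
Travel time t = L / v = 2080 / 1.799 = 1156 days = 3.165 years.

3.17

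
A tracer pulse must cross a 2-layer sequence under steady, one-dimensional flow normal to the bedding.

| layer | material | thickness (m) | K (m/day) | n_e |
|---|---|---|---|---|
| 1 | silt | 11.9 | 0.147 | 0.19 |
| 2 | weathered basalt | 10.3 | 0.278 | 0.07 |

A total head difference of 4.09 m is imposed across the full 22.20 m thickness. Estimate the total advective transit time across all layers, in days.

86.0

With flow normal to the layers, continuity requires the same specific discharge q through every layer.
Σ(b_i/K_i) = 11.9/0.147 + 10.3/0.278 = 118.0 d.
q = Δh / Σ(b_i/K_i) = 4.09 / 118.0 = 0.03466 m/day.
In each layer the seepage velocity is v_i = q/n_i, so the layer transit time is t_i = b_i·n_i / q:
  layer 1 (silt): t_1 = 11.9 × 0.19 / 0.03466 = 65.23 d
  layer 2 (weathered basalt): t_2 = 10.3 × 0.07 / 0.03466 = 20.80 d
Total t = Σ t_i = 86.04 days.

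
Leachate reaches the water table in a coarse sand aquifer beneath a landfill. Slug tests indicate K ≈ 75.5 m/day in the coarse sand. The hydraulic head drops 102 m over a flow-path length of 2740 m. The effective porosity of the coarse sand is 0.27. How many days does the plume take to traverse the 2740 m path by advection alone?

263

Hydraulic gradient i = Δh / L = 102 / 2740 = 0.03723.
Darcy flux q = K · i = 75.50 × 0.03723 = 2.811 m/day.
Seepage velocity v = q / n_e = 2.811 / 0.27 = 10.41 m/day.
Travel time t = L / v = 2740 / 10.41 = 263.2 days.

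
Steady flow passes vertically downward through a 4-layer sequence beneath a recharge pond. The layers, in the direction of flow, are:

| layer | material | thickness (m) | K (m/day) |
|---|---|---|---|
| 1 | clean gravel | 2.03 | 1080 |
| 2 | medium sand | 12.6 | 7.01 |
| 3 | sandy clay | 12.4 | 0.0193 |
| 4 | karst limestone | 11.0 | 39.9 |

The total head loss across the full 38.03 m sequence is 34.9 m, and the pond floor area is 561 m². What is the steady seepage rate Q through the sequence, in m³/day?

30.4

Flow is perpendicular to layering, so the layers act in series and the equivalent K is the thickness-weighted harmonic mean.
Total thickness L = 2.03 + 12.6 + 12.4 + 11.0 = 38.03 m.
Σ(b_i/K_i) = 2.03/1080 + 12.6/7.01 + 12.4/0.0193 + 11.0/39.9 = 644.6 d.
K_eq = L / Σ(b_i/K_i) = 38.03 / 644.6 = 0.05900 m/day.
Q = K_eq · A · (Δh/L) = 0.05900 × 561 × (34.9/38.03) = 30.38 m³/day.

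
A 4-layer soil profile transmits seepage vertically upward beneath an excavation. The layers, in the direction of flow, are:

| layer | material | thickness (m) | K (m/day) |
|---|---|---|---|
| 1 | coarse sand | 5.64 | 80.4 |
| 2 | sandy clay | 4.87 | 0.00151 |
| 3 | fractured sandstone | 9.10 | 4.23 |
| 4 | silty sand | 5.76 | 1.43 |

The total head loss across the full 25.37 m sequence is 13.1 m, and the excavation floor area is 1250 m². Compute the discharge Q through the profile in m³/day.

5.07

Flow is perpendicular to layering, so the layers act in series and the equivalent K is the thickness-weighted harmonic mean.
Total thickness L = 5.64 + 4.87 + 9.10 + 5.76 = 25.37 m.
Σ(b_i/K_i) = 5.64/80.4 + 4.87/0.00151 + 9.10/4.23 + 5.76/1.43 = 3231 d.
K_eq = L / Σ(b_i/K_i) = 25.37 / 3231 = 0.007851 m/day.
Q = K_eq · A · (Δh/L) = 0.007851 × 1250 × (13.1/25.37) = 5.067 m³/day.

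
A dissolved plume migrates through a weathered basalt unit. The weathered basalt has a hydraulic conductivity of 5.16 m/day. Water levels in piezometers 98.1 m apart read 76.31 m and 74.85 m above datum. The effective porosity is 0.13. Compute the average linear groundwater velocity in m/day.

0.591

Hydraulic gradient i = (76.31 − 74.85) / 98.1 = 1.46 / 98.1 = 0.01488.
Darcy flux q = K · i = 5.160 × 0.01488 = 0.07680 m/day.
Seepage velocity v = q / n_e = 0.07680 / 0.13 = 0.5907 m/day.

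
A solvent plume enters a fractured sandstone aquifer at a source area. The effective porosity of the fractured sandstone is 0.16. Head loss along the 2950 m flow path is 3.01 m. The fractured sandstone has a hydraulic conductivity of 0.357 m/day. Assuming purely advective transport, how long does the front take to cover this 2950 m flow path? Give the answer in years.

Hydraulic gradient i = Δh / L = 3.01 / 2950 = 0.001020.
Darcy flux q = K · i = 0.3570 × 0.001020 = 0.0003643 m/day.
Seepage velocity v = q / n_e = 0.0003643 / 0.16 = 0.002277 m/day.
Travel time t = L / v = 2950 / 0.002277 = 1.296e+06 days = 3548 years.

3550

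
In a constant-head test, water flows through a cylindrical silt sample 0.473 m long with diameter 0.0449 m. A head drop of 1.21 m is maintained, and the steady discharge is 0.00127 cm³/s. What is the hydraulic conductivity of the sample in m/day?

0.0271

Cross-sectional area A = π·(d/2)² = π × (0.0449/2)² = 0.001583 m².
Convert discharge: 0.00127 cm³/s = 1.270e-09 m³/s.
Darcy's law rearranged: K = Q·L / (A·Δh) = 1.270e-09 × 0.473 / (0.001583 × 1.21) = 3.135e-07 m/s = 0.02709 m/day.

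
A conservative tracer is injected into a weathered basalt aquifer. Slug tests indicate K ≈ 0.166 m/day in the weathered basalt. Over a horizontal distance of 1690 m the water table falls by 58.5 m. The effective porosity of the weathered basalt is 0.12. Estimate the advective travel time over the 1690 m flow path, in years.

96.6

Hydraulic gradient i = Δh / L = 58.5 / 1690 = 0.03462.
Darcy flux q = K · i = 0.1660 × 0.03462 = 0.005746 m/day.
Seepage velocity v = q / n_e = 0.005746 / 0.12 = 0.04788 m/day.
Travel time t = L / v = 1690 / 0.04788 = 35293 days = 96.63 years.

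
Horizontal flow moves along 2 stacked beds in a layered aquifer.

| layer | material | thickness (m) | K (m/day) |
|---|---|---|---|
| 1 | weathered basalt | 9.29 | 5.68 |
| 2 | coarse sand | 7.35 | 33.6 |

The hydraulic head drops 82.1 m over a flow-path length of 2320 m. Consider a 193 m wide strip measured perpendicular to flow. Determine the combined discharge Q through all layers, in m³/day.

Flow is parallel to layering, so each bed carries its own Darcy discharge and the transmissivities add.
Σ(K_i·b_i) = 5.68×9.29 + 33.6×7.35 = 299.7 m²/day.
Hydraulic gradient i = Δh / L = 82.1 / 2320 = 0.03539.
Q = Σ(K_i·b_i) · W · i = 299.7 × 193 × 0.03539 = 2047 m³/day.

2050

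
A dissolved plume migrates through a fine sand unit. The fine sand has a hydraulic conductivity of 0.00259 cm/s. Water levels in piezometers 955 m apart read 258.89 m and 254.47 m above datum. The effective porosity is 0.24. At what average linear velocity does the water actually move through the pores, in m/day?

Convert K: 0.00259 cm/s × 864 = 2.238 m/day.
Hydraulic gradient i = (258.89 − 254.47) / 955 = 4.42 / 955 = 0.004628.
Darcy flux q = K · i = 2.238 × 0.004628 = 0.01036 m/day.
Seepage velocity v = q / n_e = 0.01036 / 0.24 = 0.04315 m/day.

0.0432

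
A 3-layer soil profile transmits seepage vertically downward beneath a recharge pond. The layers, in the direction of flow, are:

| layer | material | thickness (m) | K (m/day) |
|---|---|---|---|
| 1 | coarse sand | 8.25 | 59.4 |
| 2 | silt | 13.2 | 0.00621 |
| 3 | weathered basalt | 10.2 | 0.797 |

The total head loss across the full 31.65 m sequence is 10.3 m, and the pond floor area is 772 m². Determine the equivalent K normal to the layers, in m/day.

Flow is perpendicular to layering, so the layers act in series and the equivalent K is the thickness-weighted harmonic mean.
Total thickness L = 8.25 + 13.2 + 10.2 = 31.65 m.
Σ(b_i/K_i) = 8.25/59.4 + 13.2/0.00621 + 10.2/0.797 = 2139 d.
K_eq = L / Σ(b_i/K_i) = 31.65 / 2139 = 0.01480 m/day.

0.0148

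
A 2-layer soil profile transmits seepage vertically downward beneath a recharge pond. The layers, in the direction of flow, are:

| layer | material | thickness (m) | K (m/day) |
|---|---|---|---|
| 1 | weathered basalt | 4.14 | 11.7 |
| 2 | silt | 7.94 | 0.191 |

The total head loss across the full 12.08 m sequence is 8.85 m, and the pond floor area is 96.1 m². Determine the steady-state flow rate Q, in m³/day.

20.3

Flow is perpendicular to layering, so the layers act in series and the equivalent K is the thickness-weighted harmonic mean.
Total thickness L = 4.14 + 7.94 = 12.08 m.
Σ(b_i/K_i) = 4.14/11.7 + 7.94/0.191 = 41.92 d.
K_eq = L / Σ(b_i/K_i) = 12.08 / 41.92 = 0.2881 m/day.
Q = K_eq · A · (Δh/L) = 0.2881 × 96.1 × (8.85/12.08) = 20.29 m³/day.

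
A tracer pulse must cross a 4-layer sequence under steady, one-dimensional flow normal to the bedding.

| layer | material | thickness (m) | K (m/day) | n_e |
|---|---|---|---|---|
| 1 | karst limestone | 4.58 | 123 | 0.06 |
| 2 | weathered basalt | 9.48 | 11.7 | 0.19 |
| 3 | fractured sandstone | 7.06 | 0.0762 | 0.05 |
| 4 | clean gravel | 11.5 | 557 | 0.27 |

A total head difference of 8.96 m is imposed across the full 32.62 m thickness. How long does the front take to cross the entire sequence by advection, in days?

With flow normal to the layers, continuity requires the same specific discharge q through every layer.
Σ(b_i/K_i) = 4.58/123 + 9.48/11.7 + 7.06/0.0762 + 11.5/557 = 93.52 d.
q = Δh / Σ(b_i/K_i) = 8.96 / 93.52 = 0.09581 m/day.
In each layer the seepage velocity is v_i = q/n_i, so the layer transit time is t_i = b_i·n_i / q:
  layer 1 (karst limestone): t_1 = 4.58 × 0.06 / 0.09581 = 2.868 d
  layer 2 (weathered basalt): t_2 = 9.48 × 0.19 / 0.09581 = 18.80 d
  layer 3 (fractured sandstone): t_3 = 7.06 × 0.05 / 0.09581 = 3.684 d
  layer 4 (clean gravel): t_4 = 11.5 × 0.27 / 0.09581 = 32.41 d
Total t = Σ t_i = 57.76 days.

57.8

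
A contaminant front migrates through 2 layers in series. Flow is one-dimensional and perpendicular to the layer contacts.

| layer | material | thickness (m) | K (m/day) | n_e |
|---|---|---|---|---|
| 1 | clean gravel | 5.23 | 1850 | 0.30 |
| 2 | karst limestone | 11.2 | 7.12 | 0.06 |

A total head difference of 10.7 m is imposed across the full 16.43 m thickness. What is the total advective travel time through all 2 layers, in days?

With flow normal to the layers, continuity requires the same specific discharge q through every layer.
Σ(b_i/K_i) = 5.23/1850 + 11.2/7.12 = 1.576 d.
q = Δh / Σ(b_i/K_i) = 10.7 / 1.576 = 6.790 m/day.
In each layer the seepage velocity is v_i = q/n_i, so the layer transit time is t_i = b_i·n_i / q:
  layer 1 (clean gravel): t_1 = 5.23 × 0.30 / 6.790 = 0.2311 d
  layer 2 (karst limestone): t_2 = 11.2 × 0.06 / 6.790 = 0.09897 d
Total t = Σ t_i = 0.3300 days.

0.330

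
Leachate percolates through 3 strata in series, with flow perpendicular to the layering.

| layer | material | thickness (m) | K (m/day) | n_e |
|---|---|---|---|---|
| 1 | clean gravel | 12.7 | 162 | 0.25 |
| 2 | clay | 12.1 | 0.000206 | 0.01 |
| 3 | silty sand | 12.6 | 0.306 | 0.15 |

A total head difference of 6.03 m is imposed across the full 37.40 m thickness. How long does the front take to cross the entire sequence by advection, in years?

With flow normal to the layers, continuity requires the same specific discharge q through every layer.
Σ(b_i/K_i) = 12.7/162 + 12.1/0.000206 + 12.6/0.306 = 58779 d.
q = Δh / Σ(b_i/K_i) = 6.03 / 58779 = 0.0001026 m/day.
In each layer the seepage velocity is v_i = q/n_i, so the layer transit time is t_i = b_i·n_i / q:
  layer 1 (clean gravel): t_1 = 12.7 × 0.25 / 0.0001026 = 30949 d
  layer 2 (clay): t_2 = 12.1 × 0.01 / 0.0001026 = 1179 d
  layer 3 (silty sand): t_3 = 12.6 × 0.15 / 0.0001026 = 18423 d
Total t = Σ t_i = 50552 days = 138.4 years.

138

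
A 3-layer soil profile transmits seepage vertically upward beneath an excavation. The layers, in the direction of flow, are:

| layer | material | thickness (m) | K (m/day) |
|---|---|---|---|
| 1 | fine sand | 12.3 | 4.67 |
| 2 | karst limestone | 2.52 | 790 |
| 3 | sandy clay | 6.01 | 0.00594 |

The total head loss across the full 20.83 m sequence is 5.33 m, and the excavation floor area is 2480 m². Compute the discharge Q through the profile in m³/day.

13.0

Flow is perpendicular to layering, so the layers act in series and the equivalent K is the thickness-weighted harmonic mean.
Total thickness L = 12.3 + 2.52 + 6.01 = 20.83 m.
Σ(b_i/K_i) = 12.3/4.67 + 2.52/790 + 6.01/0.00594 = 1014 d.
K_eq = L / Σ(b_i/K_i) = 20.83 / 1014 = 0.02053 m/day.
Q = K_eq · A · (Δh/L) = 0.02053 × 2480 × (5.33/20.83) = 13.03 m³/day.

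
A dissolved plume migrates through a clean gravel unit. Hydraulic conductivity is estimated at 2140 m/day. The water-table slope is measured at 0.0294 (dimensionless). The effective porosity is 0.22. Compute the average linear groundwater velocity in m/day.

286

Hydraulic gradient i = 0.0294.
Darcy flux q = K · i = 2140 × 0.02940 = 62.92 m/day.
Seepage velocity v = q / n_e = 62.92 / 0.22 = 286.0 m/day.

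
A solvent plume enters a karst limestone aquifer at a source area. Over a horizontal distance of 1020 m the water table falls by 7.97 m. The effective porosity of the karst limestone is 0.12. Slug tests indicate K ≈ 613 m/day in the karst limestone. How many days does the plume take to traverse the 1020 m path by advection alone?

Hydraulic gradient i = Δh / L = 7.97 / 1020 = 0.007814.
Darcy flux q = K · i = 613.0 × 0.007814 = 4.790 m/day.
Seepage velocity v = q / n_e = 4.790 / 0.12 = 39.92 m/day.
Travel time t = L / v = 1020 / 39.92 = 25.55 days.

25.6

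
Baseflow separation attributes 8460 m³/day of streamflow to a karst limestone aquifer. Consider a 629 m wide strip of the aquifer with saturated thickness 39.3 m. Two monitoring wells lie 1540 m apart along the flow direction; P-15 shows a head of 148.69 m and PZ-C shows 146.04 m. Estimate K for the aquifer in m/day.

199

Cross-sectional area A = 629 × 39.3 = 24720 m².
Hydraulic gradient i = (148.69 − 146.04) / 1540 = 2.65 / 1540 = 0.001721.
From Q = K·A·i, K = Q / (A·i) = 8460 / (24720 × 0.001721) = 198.9 m/day.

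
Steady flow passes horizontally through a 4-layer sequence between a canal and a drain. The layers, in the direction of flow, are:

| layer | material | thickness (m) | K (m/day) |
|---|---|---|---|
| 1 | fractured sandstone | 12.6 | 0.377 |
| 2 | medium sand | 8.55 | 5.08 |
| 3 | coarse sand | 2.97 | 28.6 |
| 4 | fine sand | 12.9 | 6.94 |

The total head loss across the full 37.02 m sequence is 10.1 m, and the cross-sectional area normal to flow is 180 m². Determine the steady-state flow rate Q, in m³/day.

Flow is perpendicular to layering, so the layers act in series and the equivalent K is the thickness-weighted harmonic mean.
Total thickness L = 12.6 + 8.55 + 2.97 + 12.9 = 37.02 m.
Σ(b_i/K_i) = 12.6/0.377 + 8.55/5.08 + 2.97/28.6 + 12.9/6.94 = 37.07 d.
K_eq = L / Σ(b_i/K_i) = 37.02 / 37.07 = 0.9987 m/day.
Q = K_eq · A · (Δh/L) = 0.9987 × 180 × (10.1/37.02) = 49.05 m³/day.

49.0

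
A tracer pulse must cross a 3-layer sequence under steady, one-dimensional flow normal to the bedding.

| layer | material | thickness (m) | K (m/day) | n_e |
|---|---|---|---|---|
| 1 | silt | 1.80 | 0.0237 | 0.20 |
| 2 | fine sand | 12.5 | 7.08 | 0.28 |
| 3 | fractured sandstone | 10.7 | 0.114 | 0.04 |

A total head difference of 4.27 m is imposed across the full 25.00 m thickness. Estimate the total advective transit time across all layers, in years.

0.472

With flow normal to the layers, continuity requires the same specific discharge q through every layer.
Σ(b_i/K_i) = 1.80/0.0237 + 12.5/7.08 + 10.7/0.114 = 171.6 d.
q = Δh / Σ(b_i/K_i) = 4.27 / 171.6 = 0.02489 m/day.
In each layer the seepage velocity is v_i = q/n_i, so the layer transit time is t_i = b_i·n_i / q:
  layer 1 (silt): t_1 = 1.80 × 0.20 / 0.02489 = 14.47 d
  layer 2 (fine sand): t_2 = 12.5 × 0.28 / 0.02489 = 140.6 d
  layer 3 (fractured sandstone): t_3 = 10.7 × 0.04 / 0.02489 = 17.20 d
Total t = Σ t_i = 172.3 days = 0.4717 years.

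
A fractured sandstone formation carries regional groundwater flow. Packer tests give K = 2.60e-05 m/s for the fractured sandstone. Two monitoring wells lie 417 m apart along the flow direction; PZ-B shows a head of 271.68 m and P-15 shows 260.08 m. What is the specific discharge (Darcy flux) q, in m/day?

Convert K: 2.60e-05 m/s × 86400 = 2.246 m/day.
Hydraulic gradient i = (271.68 − 260.08) / 417 = 11.6 / 417 = 0.02782.
Specific discharge q = K · i = 2.246 × 0.02782 = 0.06249 m/day.

0.0625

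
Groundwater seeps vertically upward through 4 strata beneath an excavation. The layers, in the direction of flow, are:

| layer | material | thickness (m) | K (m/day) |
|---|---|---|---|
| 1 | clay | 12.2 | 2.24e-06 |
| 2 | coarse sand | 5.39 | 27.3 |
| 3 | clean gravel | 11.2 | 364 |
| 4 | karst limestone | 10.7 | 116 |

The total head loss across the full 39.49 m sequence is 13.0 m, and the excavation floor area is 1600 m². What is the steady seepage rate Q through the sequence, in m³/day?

0.00382

Flow is perpendicular to layering, so the layers act in series and the equivalent K is the thickness-weighted harmonic mean.
Total thickness L = 12.2 + 5.39 + 11.2 + 10.7 = 39.49 m.
Σ(b_i/K_i) = 12.2/2.24e-06 + 5.39/27.3 + 11.2/364 + 10.7/116 = 5.446e+06 d.
K_eq = L / Σ(b_i/K_i) = 39.49 / 5.446e+06 = 7.251e-06 m/day.
Q = K_eq · A · (Δh/L) = 7.251e-06 × 1600 × (13.0/39.49) = 0.003819 m³/day.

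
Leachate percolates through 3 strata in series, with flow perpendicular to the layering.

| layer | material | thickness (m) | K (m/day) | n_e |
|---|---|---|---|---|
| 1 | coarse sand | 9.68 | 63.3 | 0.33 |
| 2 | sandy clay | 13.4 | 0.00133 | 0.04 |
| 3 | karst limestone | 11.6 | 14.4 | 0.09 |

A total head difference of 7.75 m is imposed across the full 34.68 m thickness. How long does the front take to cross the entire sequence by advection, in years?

17.0

With flow normal to the layers, continuity requires the same specific discharge q through every layer.
Σ(b_i/K_i) = 9.68/63.3 + 13.4/0.00133 + 11.6/14.4 = 10076 d.
q = Δh / Σ(b_i/K_i) = 7.75 / 10076 = 0.0007691 m/day.
In each layer the seepage velocity is v_i = q/n_i, so the layer transit time is t_i = b_i·n_i / q:
  layer 1 (coarse sand): t_1 = 9.68 × 0.33 / 0.0007691 = 4153 d
  layer 2 (sandy clay): t_2 = 13.4 × 0.04 / 0.0007691 = 696.9 d
  layer 3 (karst limestone): t_3 = 11.6 × 0.09 / 0.0007691 = 1357 d
Total t = Σ t_i = 6207 days = 17.00 years.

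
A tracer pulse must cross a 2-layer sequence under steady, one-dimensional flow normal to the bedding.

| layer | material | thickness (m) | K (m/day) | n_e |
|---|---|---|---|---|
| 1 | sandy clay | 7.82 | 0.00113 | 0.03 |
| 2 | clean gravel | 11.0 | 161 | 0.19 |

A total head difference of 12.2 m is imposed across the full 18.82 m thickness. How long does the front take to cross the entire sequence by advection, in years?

3.61

With flow normal to the layers, continuity requires the same specific discharge q through every layer.
Σ(b_i/K_i) = 7.82/0.00113 + 11.0/161 = 6920 d.
q = Δh / Σ(b_i/K_i) = 12.2 / 6920 = 0.001763 m/day.
In each layer the seepage velocity is v_i = q/n_i, so the layer transit time is t_i = b_i·n_i / q:
  layer 1 (sandy clay): t_1 = 7.82 × 0.03 / 0.001763 = 133.1 d
  layer 2 (clean gravel): t_2 = 11.0 × 0.19 / 0.001763 = 1186 d
Total t = Σ t_i = 1319 days = 3.610 years.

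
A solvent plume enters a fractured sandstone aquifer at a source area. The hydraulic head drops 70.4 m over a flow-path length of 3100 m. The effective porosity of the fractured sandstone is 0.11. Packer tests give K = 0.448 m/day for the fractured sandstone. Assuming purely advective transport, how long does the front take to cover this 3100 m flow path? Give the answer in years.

91.8

Hydraulic gradient i = Δh / L = 70.4 / 3100 = 0.02271.
Darcy flux q = K · i = 0.4480 × 0.02271 = 0.01017 m/day.
Seepage velocity v = q / n_e = 0.01017 / 0.11 = 0.09249 m/day.
Travel time t = L / v = 3100 / 0.09249 = 33517 days = 91.76 years.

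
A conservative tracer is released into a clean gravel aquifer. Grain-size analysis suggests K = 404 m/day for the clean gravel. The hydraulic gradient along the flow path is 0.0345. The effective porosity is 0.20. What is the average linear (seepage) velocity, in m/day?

Hydraulic gradient i = 0.0345.
Darcy flux q = K · i = 404.0 × 0.03450 = 13.94 m/day.
Seepage velocity v = q / n_e = 13.94 / 0.20 = 69.69 m/day.

69.7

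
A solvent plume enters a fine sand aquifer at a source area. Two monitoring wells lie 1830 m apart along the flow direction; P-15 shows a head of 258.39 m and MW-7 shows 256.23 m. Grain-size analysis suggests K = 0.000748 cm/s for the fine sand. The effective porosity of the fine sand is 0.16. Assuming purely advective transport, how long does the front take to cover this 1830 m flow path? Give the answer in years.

Convert K: 0.000748 cm/s × 864 = 0.6463 m/day.
Hydraulic gradient i = (258.39 − 256.23) / 1830 = 2.16 / 1830 = 0.001180.
Darcy flux q = K · i = 0.6463 × 0.001180 = 0.0007628 m/day.
Seepage velocity v = q / n_e = 0.0007628 / 0.16 = 0.004768 m/day.
Travel time t = L / v = 1830 / 0.004768 = 3.838e+05 days = 1051 years.

1050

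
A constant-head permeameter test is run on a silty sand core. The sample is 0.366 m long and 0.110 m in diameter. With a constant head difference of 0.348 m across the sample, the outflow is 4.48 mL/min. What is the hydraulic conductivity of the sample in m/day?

0.714

Cross-sectional area A = π·(d/2)² = π × (0.110/2)² = 0.009503 m².
Convert discharge: 4.48 mL/min = 7.467e-08 m³/s.
Darcy's law rearranged: K = Q·L / (A·Δh) = 7.467e-08 × 0.366 / (0.009503 × 0.348) = 8.263e-06 m/s = 0.7139 m/day.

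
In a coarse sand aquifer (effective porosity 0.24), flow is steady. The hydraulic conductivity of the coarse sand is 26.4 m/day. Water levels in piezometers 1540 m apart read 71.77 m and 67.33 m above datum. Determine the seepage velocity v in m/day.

0.317

Hydraulic gradient i = (71.77 − 67.33) / 1540 = 4.44 / 1540 = 0.002883.
Darcy flux q = K · i = 26.40 × 0.002883 = 0.07611 m/day.
Seepage velocity v = q / n_e = 0.07611 / 0.24 = 0.3171 m/day.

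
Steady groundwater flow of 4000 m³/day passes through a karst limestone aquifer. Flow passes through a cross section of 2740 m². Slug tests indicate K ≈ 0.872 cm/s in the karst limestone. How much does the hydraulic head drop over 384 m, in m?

0.744

Convert K: 0.872 cm/s × 864 = 753.4 m/day.
From Q = K·A·i, i = Q / (K·A) = 4000 / (753.4 × 2740) = 0.001938.
Head loss Δh = i · L = 0.001938 × 384 = 0.7441 m.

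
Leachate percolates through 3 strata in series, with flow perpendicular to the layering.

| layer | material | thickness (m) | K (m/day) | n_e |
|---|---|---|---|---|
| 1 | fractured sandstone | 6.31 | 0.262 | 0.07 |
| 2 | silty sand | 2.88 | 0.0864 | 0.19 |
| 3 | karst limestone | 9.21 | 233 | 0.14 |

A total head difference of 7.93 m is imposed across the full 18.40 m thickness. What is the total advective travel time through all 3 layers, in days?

16.5

With flow normal to the layers, continuity requires the same specific discharge q through every layer.
Σ(b_i/K_i) = 6.31/0.262 + 2.88/0.0864 + 9.21/233 = 57.46 d.
q = Δh / Σ(b_i/K_i) = 7.93 / 57.46 = 0.1380 m/day.
In each layer the seepage velocity is v_i = q/n_i, so the layer transit time is t_i = b_i·n_i / q:
  layer 1 (fractured sandstone): t_1 = 6.31 × 0.07 / 0.1380 = 3.200 d
  layer 2 (silty sand): t_2 = 2.88 × 0.19 / 0.1380 = 3.965 d
  layer 3 (karst limestone): t_3 = 9.21 × 0.14 / 0.1380 = 9.342 d
Total t = Σ t_i = 16.51 days.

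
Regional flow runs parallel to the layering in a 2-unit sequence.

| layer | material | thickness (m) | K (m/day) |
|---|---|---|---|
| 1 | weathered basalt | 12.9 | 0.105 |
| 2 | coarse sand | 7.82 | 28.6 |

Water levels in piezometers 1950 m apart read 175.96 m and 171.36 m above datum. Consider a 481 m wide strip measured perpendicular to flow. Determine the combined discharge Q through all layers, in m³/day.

Flow is parallel to layering, so each bed carries its own Darcy discharge and the transmissivities add.
Σ(K_i·b_i) = 0.105×12.9 + 28.6×7.82 = 225.0 m²/day.
Hydraulic gradient i = (175.96 − 171.36) / 1950 = 4.6 / 1950 = 0.002359.
Q = Σ(K_i·b_i) · W · i = 225.0 × 481 × 0.002359 = 255.3 m³/day.

255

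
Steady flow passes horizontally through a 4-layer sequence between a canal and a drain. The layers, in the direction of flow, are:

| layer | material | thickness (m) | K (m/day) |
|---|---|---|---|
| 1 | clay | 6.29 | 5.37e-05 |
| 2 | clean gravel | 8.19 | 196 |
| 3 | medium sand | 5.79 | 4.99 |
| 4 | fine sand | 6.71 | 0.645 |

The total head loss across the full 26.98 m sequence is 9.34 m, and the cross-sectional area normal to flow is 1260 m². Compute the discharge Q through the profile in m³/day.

Flow is perpendicular to layering, so the layers act in series and the equivalent K is the thickness-weighted harmonic mean.
Total thickness L = 6.29 + 8.19 + 5.79 + 6.71 = 26.98 m.
Σ(b_i/K_i) = 6.29/5.37e-05 + 8.19/196 + 5.79/4.99 + 6.71/0.645 = 1.171e+05 d.
K_eq = L / Σ(b_i/K_i) = 26.98 / 1.171e+05 = 0.0002303 m/day.
Q = K_eq · A · (Δh/L) = 0.0002303 × 1260 × (9.34/26.98) = 0.1005 m³/day.

0.100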